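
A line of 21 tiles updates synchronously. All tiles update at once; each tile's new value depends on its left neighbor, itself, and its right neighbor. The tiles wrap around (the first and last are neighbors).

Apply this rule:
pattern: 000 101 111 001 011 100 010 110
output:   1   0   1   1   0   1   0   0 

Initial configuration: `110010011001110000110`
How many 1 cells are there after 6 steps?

step 1: 001101100110101111000
step 2: 110000011000000110111
step 3: 101111100111111000011
step 4: 000111011011110111101
step 5: 111010000001100011000
step 6: 010001111110011100111
count of 1: 13

13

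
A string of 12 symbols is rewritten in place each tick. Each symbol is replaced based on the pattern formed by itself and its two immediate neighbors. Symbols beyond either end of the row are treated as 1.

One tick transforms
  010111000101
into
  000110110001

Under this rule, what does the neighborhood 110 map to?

0

At position 5 the neighborhood is 110; the next row has 0 there.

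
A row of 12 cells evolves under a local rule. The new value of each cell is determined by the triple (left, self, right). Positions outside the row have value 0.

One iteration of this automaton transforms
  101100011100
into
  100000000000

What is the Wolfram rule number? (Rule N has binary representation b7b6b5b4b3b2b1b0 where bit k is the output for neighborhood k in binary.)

position 8: 111 → 0  (bit 7 = 0)
position 3: 110 → 0  (bit 6 = 0)
position 1: 101 → 0  (bit 5 = 0)
position 4: 100 → 0  (bit 4 = 0)
position 2: 011 → 0  (bit 3 = 0)
position 0: 010 → 1  (bit 2 = 1)
position 6: 001 → 0  (bit 1 = 0)
position 5: 000 → 0  (bit 0 = 0)
bits b7..b0 = 00000100 = 4

4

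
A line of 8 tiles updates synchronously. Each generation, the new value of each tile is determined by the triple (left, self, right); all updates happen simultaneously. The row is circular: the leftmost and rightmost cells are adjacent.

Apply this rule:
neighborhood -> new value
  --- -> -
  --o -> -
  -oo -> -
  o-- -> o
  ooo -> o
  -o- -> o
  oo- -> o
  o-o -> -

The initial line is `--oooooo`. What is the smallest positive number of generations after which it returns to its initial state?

8

generation 1: o--ooooo
generation 2: oo--oooo
generation 3: ooo--ooo
generation 4: oooo--oo
generation 5: ooooo--o
generation 6: oooooo--
generation 7: -oooooo-
generation 8: --oooooo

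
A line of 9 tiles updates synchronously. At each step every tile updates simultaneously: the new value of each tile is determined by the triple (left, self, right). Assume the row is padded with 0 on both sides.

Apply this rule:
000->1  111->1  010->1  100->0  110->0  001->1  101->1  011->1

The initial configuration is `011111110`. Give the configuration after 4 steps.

111100110

111111100
111111001
111110011
111100110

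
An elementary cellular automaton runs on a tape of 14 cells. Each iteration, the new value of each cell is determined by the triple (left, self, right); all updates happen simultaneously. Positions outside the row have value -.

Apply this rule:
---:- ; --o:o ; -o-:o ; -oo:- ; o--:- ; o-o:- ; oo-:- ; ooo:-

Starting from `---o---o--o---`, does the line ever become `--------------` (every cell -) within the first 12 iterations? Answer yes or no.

yes

--oo--oo-oo---
-o---o--------
oo--oo--------
---o----------
--oo----------
-o------------
oo------------
--------------
all cells are - at iteration 8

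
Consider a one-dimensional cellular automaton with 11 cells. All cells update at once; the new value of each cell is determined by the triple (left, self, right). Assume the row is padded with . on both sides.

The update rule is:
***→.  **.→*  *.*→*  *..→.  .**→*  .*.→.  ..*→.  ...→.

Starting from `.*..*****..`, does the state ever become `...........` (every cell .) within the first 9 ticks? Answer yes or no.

....*...*..
...........
all cells are . at tick 2

yes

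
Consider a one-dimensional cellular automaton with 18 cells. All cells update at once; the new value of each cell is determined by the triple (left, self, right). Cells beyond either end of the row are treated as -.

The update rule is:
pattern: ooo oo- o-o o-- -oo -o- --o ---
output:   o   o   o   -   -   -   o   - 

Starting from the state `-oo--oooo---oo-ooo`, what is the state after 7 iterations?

o-o-o-o-o-o-oo----

o-o-o-ooo--o-oo-oo
-o-o-o-oo-o-o-oo-o
o-o-o-o-oo-o-o-oo-
-o-o-o-o-oo-o-o-o-
o-o-o-o-o-oo-o-o--
-o-o-o-o-o-oo-o---
o-o-o-o-o-o-oo----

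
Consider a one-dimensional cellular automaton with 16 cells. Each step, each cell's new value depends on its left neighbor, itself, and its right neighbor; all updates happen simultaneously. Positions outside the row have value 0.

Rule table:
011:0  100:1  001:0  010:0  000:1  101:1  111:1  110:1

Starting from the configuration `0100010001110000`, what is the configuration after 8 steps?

0011001100111111
1001100110011111
0100110011001111
0010011001100111
1001001100110011
0100100110011001
0010010011001100
1001001001100111

1001001001100111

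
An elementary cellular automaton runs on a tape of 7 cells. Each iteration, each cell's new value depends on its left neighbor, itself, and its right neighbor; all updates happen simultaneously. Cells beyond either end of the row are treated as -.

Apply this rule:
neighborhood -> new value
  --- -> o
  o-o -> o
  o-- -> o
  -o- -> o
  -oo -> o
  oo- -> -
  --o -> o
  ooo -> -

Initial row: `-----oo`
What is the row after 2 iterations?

o-----o

oooooo-
o-----o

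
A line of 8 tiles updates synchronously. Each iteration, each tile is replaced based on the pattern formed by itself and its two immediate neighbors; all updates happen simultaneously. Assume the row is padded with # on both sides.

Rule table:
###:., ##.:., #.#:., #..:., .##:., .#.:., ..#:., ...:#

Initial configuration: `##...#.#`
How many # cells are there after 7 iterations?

1

...#....
.#...##.
...#....  (repeats iteration 1; period 2)
iteration 7: ...#....
count of #: 1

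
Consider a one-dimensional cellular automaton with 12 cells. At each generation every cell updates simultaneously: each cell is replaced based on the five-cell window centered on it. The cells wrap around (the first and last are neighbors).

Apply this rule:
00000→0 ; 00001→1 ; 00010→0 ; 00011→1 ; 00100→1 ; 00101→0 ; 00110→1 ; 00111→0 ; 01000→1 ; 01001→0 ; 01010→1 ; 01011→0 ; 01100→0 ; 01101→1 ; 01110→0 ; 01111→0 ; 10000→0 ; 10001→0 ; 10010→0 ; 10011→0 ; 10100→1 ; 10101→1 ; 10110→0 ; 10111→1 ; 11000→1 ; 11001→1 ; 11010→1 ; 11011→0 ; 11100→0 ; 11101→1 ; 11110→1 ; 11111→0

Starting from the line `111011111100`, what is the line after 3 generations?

101000101000

generation 1: 001010001010
generation 2: 000111000111
generation 3: 101000101000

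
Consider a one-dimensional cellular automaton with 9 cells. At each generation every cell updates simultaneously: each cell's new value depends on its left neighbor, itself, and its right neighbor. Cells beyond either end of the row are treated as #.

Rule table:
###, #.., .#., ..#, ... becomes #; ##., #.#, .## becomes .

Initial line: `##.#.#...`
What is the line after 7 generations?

#..#.####
.###..###
..#.##.##
###.....#
##.#####.
#...###..
.###.#.##

.###.#.##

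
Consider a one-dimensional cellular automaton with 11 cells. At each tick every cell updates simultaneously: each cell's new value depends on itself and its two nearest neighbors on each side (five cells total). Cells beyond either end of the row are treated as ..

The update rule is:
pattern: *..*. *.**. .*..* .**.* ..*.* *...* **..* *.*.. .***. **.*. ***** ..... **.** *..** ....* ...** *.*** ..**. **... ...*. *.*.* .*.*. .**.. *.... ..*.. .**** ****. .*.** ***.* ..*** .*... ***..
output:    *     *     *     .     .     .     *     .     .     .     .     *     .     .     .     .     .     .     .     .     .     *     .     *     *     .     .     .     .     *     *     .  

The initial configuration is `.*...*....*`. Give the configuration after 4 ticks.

**...*.*.**

.**..***..*
...*.*..***
*...*.*.*..
**...*.*.**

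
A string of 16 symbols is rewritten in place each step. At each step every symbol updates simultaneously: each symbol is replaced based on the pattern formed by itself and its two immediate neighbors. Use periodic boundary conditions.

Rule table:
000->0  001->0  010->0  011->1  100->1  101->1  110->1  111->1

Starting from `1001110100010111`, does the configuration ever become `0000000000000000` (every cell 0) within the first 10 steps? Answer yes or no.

no

1101111010001111
1111111101001111
1111111110101111
1111111111011111
1111111111111111
1111111111111111  (fixed point — unchanged through step 10)
step 10 is 1111111111111111, still not uniform 0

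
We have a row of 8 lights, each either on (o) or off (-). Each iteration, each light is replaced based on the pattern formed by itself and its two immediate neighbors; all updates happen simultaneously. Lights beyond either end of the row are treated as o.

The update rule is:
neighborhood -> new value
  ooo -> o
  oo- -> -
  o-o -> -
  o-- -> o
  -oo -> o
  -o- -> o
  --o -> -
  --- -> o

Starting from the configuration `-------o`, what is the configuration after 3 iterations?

oooooo-o
ooooo--o
oooo-o-o

oooo-o-o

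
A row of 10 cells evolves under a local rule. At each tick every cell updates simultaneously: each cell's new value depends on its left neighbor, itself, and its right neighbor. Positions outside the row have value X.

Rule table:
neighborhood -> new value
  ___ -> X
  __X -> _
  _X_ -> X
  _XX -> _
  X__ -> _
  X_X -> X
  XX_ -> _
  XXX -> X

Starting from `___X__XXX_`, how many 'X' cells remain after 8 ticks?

_X_X___X_X
XXXX_X_XX_
XXX_XXX__X
XX_X_X____
X_XXXX_XX_
_X_XX_X__X
XXX__XX___
XX______X_
count of X: 3

3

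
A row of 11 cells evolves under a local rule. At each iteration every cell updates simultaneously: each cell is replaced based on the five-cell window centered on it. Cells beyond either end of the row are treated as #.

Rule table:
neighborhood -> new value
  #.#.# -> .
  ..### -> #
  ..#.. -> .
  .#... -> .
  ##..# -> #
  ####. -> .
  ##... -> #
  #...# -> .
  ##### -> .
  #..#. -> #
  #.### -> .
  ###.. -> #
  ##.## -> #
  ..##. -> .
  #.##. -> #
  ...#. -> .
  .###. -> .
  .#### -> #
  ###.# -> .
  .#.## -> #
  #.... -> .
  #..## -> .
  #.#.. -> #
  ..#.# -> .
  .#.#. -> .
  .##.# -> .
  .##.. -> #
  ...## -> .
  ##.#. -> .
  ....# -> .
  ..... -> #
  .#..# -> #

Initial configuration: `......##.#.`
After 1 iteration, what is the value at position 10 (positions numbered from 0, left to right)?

#

#.##......#
position 10 holds #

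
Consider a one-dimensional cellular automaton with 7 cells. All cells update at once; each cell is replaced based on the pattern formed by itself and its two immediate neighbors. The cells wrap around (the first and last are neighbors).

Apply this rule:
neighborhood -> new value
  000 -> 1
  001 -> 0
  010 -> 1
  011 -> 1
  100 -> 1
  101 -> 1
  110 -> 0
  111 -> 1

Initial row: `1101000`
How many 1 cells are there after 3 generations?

6

generation 1: 1011110
generation 2: 1111101
generation 3: 1111011
count of 1: 6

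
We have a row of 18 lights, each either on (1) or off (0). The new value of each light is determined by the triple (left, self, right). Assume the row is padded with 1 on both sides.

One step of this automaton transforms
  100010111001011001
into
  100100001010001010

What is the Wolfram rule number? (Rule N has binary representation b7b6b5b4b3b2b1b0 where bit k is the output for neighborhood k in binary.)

position 7: 111 → 0  (bit 7 = 0)
position 0: 110 → 1  (bit 6 = 1)
position 5: 101 → 0  (bit 5 = 0)
position 1: 100 → 0  (bit 4 = 0)
position 6: 011 → 0  (bit 3 = 0)
position 4: 010 → 0  (bit 2 = 0)
position 3: 001 → 1  (bit 1 = 1)
position 2: 000 → 0  (bit 0 = 0)
bits b7..b0 = 01000010 = 66

66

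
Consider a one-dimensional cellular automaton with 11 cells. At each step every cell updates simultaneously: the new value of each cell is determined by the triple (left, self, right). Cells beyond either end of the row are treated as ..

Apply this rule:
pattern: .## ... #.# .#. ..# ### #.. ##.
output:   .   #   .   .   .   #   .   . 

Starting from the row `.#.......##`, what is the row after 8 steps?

.#########.

step 1: ...#####...
step 2: ##..###..##
step 3: .....#.....
step 4: ####...####
step 5: .##..#..##.
step 6: ...........
step 7: ###########
step 8: .#########.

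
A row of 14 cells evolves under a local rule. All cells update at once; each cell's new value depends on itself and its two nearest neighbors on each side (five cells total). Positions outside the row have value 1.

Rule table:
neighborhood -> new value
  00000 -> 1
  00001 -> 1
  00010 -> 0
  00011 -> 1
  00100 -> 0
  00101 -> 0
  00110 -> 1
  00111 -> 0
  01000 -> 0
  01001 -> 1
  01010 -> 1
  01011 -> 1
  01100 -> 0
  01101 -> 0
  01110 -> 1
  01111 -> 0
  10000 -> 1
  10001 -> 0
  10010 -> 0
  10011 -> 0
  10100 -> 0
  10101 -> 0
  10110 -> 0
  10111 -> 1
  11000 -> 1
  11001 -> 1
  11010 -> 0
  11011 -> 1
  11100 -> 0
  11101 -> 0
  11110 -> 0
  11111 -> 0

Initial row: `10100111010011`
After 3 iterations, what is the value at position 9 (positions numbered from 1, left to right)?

iteration 1: 00010010001000
iteration 2: 10001000000001
iteration 3: 01000011111110
position 9 holds 1

1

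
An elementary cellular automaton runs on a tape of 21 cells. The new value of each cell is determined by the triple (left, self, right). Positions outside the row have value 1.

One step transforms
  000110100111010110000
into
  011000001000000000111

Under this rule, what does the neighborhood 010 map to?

0

At position 6 the neighborhood is 010; the next row has 0 there.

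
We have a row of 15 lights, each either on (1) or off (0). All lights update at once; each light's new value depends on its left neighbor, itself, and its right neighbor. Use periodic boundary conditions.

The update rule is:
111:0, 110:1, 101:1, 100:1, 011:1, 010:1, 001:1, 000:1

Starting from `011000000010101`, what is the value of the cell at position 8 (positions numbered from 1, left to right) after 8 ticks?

111111111111111
000000000000000
111111111111111  (repeats tick 1; period 2)
tick 8: 000000000000000
position 8 holds 0

0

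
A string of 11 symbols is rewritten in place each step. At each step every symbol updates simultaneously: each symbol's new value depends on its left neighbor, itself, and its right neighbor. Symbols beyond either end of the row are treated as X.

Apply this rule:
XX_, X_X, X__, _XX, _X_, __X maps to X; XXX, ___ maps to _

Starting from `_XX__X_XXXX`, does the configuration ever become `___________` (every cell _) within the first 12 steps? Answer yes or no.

step 1: XXXXXXXX___
step 2: _______XX_X
step 3: X_____XXXXX
step 4: XX___XX____
step 5: _XX_XXXX__X
step 6: XXXXX__XXXX
step 7: ____XXXX___
step 8: X__XX__XX_X
step 9: XXXXXXXXXXX
step 10: ___________
all cells are _ at step 10

yes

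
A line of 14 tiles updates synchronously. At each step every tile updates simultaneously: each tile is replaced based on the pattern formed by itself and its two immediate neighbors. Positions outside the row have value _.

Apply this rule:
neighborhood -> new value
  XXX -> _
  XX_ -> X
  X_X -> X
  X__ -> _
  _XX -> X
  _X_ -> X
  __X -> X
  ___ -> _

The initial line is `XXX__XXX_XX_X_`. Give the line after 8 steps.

X_X_XX_XXXXXX_
XXXXXXXX____X_
X______X___XX_
X_____XX__XXX_
X____XXX_XX_X_
X___XX_XXXXXX_
X__XXXXX____X_
X_XX___X___XX_

X_XX___X___XX_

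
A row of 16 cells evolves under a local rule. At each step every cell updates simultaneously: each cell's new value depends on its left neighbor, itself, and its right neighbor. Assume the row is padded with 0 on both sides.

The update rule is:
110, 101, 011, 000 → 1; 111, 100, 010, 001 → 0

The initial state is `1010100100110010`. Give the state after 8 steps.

0101000000110000
0010011110110111
1000010011111101
0011000010000110
1011011000110110
0111111010111110
0100001101100010
0001101111101000

0001101111101000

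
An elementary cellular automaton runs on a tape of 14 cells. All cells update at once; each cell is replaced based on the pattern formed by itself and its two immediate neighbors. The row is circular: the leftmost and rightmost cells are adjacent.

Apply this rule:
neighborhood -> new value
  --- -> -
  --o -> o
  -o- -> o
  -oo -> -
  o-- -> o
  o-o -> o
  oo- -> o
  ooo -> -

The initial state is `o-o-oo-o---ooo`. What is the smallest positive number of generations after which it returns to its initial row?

oooo-oooo-o---
---oo---oooo-o
o-o-oo-o---ooo

3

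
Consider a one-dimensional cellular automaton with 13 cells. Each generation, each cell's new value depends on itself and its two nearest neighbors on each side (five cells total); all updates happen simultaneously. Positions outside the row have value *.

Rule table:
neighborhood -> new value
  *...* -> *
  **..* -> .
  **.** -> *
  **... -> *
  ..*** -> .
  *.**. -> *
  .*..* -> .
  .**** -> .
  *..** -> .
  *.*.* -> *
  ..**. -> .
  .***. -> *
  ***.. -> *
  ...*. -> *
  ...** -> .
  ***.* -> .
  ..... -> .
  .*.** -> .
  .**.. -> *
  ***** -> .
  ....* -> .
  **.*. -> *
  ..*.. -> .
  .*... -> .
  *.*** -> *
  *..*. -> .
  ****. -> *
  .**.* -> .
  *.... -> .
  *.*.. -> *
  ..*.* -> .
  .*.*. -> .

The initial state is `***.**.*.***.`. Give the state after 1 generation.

.*.**.**.**.*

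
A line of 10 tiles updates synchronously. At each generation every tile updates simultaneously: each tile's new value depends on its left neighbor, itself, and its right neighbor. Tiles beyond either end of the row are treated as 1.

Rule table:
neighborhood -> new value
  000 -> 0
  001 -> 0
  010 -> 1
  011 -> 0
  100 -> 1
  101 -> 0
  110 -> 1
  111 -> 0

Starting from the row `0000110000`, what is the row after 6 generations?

1000011000
1100001100
0110000110
0011000010
1001100010
1100110010

1100110010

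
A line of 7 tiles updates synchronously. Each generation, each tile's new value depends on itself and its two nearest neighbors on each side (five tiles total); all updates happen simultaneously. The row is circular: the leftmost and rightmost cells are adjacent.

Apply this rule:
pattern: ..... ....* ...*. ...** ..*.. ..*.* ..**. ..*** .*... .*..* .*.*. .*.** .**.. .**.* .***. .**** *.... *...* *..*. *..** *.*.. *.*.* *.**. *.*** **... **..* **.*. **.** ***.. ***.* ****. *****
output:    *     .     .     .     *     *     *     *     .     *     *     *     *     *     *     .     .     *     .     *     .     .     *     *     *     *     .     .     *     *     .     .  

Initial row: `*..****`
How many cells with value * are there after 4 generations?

4

****...
*..***.
.*****.
**...**
count of *: 4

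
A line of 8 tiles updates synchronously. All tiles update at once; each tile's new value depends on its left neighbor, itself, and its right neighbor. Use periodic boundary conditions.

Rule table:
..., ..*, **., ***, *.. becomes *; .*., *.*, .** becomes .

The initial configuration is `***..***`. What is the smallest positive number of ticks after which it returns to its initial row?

*****.**
*****..*
*******.
.******.
*.******
*..*****
***.****
***..***

8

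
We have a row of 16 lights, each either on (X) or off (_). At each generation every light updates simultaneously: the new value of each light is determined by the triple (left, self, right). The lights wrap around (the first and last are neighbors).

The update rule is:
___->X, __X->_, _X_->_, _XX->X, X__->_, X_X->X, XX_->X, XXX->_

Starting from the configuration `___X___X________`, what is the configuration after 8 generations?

___X___X________

XX___X___XXXXXXX
_X_X___X_X______
__X__X__X__XXXXX
___________X___X
_XXXXXXXXX___X__
_X_______X_X___X
X__XXXXX__X__X__
___X___X________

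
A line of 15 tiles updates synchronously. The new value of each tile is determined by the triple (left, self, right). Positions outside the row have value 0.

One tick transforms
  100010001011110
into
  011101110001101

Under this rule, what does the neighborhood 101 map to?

0

At position 9 the neighborhood is 101; the next row has 0 there.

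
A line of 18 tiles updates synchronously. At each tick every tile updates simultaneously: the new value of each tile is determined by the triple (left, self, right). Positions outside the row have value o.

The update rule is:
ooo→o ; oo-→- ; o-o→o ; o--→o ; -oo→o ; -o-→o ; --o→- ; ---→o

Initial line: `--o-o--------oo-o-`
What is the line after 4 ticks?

o-oooooooooo-o-ooo
-oooooooooo-oooooo
oooooooooo-ooooooo
ooooooooo-oooooooo

ooooooooo-oooooooo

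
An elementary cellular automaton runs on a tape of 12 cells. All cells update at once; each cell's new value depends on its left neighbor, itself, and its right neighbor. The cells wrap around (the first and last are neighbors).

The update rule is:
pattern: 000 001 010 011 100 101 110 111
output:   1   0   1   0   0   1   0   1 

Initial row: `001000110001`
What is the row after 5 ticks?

001010000101

001010000101
001110110111
000101001010
110111001110
001010000101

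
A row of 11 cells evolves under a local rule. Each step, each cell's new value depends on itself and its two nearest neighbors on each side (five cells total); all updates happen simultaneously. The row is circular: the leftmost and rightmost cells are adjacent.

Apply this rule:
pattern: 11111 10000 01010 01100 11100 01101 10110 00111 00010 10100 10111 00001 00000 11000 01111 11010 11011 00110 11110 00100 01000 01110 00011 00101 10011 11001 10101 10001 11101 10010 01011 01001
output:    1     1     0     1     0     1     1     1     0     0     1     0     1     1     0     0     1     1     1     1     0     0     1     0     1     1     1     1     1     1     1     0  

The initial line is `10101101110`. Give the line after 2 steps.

10111111010
11101111010

11101111010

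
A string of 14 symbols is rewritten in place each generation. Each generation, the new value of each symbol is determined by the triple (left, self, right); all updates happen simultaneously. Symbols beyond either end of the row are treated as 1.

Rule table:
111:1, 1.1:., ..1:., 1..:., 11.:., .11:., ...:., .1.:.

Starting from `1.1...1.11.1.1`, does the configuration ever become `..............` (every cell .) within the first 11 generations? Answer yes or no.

..............
all cells are . at generation 1

yes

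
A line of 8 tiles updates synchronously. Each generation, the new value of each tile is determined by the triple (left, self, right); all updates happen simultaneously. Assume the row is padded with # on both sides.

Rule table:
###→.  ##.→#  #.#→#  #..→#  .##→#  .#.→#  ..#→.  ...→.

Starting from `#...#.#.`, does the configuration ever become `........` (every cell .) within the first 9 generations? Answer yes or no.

no

##..####
.##.#...
######..
.....##.
#....###
##...#..
.##..##.
####.###
...###..
generation 9 is ...###.., still not uniform .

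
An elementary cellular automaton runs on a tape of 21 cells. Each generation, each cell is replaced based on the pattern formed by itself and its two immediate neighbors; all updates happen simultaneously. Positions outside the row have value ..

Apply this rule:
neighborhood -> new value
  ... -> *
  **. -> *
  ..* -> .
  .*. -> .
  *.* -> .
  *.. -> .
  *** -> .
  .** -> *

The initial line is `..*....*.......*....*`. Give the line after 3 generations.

*...**...*****...**..
..*.**.*.*...*.*.**.*
*...**.....*.....**..

*...**.....*.....**..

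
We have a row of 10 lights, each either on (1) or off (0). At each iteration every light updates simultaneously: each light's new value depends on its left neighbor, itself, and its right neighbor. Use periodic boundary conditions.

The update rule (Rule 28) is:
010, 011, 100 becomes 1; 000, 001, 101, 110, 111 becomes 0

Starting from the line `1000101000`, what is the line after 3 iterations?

1100101100
1010101010
1010101010

1010101010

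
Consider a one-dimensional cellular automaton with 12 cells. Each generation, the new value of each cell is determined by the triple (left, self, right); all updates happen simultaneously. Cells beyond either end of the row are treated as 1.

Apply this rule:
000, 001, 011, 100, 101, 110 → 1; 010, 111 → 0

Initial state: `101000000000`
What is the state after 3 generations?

generation 1: 110111111111
generation 2: 011100000000
generation 3: 110111111111

110111111111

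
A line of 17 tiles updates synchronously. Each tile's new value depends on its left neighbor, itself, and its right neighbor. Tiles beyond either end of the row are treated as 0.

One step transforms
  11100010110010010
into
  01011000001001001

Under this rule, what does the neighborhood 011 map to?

At position 0 the neighborhood is 011; the next row has 0 there.

0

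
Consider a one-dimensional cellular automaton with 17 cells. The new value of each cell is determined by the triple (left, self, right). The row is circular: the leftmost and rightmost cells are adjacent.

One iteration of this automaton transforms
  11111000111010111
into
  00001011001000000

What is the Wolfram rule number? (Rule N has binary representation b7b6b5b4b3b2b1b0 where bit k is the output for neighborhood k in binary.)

position 0: 111 → 0  (bit 7 = 0)
position 4: 110 → 1  (bit 6 = 1)
position 11: 101 → 0  (bit 5 = 0)
position 5: 100 → 0  (bit 4 = 0)
position 8: 011 → 0  (bit 3 = 0)
position 12: 010 → 0  (bit 2 = 0)
position 7: 001 → 1  (bit 1 = 1)
position 6: 000 → 1  (bit 0 = 1)
bits b7..b0 = 01000011 = 67

67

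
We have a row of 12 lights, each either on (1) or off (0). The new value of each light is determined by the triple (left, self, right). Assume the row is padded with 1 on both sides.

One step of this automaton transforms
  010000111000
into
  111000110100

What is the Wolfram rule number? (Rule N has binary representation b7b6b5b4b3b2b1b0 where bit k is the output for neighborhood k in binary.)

188

position 7: 111 → 1  (bit 7 = 1)
position 8: 110 → 0  (bit 6 = 0)
position 0: 101 → 1  (bit 5 = 1)
position 2: 100 → 1  (bit 4 = 1)
position 6: 011 → 1  (bit 3 = 1)
position 1: 010 → 1  (bit 2 = 1)
position 5: 001 → 0  (bit 1 = 0)
position 3: 000 → 0  (bit 0 = 0)
bits b7..b0 = 10111100 = 188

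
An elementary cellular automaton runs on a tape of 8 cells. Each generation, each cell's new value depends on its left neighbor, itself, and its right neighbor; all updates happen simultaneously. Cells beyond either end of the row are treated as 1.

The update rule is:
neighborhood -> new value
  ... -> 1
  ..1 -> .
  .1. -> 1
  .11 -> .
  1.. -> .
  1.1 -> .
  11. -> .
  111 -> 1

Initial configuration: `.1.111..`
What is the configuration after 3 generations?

generation 1: .1..1...
generation 2: .1..1.1.
generation 3: .1..1.1.

.1..1.1.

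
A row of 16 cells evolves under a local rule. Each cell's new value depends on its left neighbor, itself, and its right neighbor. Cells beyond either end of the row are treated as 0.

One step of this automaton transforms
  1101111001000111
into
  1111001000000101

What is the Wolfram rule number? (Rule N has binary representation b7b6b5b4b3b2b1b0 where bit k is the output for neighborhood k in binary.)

position 4: 111 → 0  (bit 7 = 0)
position 1: 110 → 1  (bit 6 = 1)
position 2: 101 → 1  (bit 5 = 1)
position 7: 100 → 0  (bit 4 = 0)
position 0: 011 → 1  (bit 3 = 1)
position 9: 010 → 0  (bit 2 = 0)
position 8: 001 → 0  (bit 1 = 0)
position 11: 000 → 0  (bit 0 = 0)
bits b7..b0 = 01101000 = 104

104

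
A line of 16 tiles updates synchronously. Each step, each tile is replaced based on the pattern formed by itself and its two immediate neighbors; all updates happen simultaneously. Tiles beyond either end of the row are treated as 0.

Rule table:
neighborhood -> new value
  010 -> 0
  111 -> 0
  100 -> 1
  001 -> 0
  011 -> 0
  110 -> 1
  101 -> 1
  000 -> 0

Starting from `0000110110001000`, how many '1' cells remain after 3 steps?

step 1: 0000011011000100
step 2: 0000001101100010
step 3: 0000000110110001
count of 1: 5

5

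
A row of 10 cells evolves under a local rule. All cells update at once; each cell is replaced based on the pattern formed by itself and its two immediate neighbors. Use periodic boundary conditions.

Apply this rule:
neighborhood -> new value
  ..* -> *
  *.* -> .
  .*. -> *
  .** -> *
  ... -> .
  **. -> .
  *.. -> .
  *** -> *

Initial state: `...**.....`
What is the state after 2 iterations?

iteration 1: ..**......
iteration 2: .**.......

.**.......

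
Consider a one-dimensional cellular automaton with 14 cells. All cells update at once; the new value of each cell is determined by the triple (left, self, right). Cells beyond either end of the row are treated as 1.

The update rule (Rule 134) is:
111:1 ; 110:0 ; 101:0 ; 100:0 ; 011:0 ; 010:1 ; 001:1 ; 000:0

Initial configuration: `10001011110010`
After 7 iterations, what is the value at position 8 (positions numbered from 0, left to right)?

0

00011001100110
00100010001000
01100110011001
00001000100010
00011001100110  (repeats iteration 1; period 4)
iteration 7: 01100110011001
position 8 holds 0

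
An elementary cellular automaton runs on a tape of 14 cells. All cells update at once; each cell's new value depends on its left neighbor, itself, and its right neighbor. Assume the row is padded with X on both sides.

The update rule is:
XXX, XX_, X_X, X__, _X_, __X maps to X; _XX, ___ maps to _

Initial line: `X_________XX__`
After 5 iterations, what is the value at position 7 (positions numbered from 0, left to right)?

iteration 1: XX_______X_XXX
iteration 2: XXX_____XXX_XX
iteration 3: XXXX___X_XXX_X
iteration 4: XXXXX_XXX_XXX_
iteration 5: XXXXXX_XXX_XXX
position 7 holds X

X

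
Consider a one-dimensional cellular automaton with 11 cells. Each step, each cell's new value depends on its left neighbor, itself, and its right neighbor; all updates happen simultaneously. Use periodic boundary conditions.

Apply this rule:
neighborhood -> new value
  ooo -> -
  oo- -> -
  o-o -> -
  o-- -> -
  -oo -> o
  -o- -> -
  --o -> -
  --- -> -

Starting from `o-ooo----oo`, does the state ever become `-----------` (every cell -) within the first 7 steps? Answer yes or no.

yes

--o------o-
-----------
all cells are - at step 2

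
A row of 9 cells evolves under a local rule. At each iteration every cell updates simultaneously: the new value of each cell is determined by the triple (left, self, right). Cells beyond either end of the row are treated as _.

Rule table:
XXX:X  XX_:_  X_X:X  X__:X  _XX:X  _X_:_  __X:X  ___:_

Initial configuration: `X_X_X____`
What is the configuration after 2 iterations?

iteration 1: _X_X_X___
iteration 2: X_X_X_X__

X_X_X_X__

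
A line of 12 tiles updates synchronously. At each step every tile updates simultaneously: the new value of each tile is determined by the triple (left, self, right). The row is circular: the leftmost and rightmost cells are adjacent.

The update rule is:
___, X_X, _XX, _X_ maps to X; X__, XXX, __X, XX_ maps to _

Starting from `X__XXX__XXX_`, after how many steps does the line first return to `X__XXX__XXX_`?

24

X__X____X__X
___X_XX_X__X
_X_XXX_XX__X
XXXX__XX___X
______X__X_X
_XXXX_X__XXX
XX___XX__X__
X__X_X___X__
X__XXX_X_X__
X__X__XXXX__
X__X__X_____
X__X__X_XXX_
X__X__XXX__X
___X__X____X
_X_X__X_XX_X
XXXX__XXX_XX
______X__XX_
XXXXX_X__X__
X____XX__X__
X_XX_X___X__
XXX_XX_X_X__
X__XX_XXXX__
X__X_XX_____
X__XXX__XXX_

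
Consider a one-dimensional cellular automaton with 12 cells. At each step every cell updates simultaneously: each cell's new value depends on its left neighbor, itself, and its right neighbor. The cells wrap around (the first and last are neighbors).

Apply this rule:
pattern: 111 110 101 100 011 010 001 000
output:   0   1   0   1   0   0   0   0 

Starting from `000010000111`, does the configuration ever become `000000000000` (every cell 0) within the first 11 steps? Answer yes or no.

no

step 1: 100001000001
step 2: 110000100000
step 3: 011000010000
step 4: 001100001000
step 5: 000110000100
step 6: 000011000010
step 7: 000001100001
step 8: 100000110000
step 9: 010000011000
step 10: 001000001100
step 11: 000100000110
step 11 is 000100000110, still not uniform 0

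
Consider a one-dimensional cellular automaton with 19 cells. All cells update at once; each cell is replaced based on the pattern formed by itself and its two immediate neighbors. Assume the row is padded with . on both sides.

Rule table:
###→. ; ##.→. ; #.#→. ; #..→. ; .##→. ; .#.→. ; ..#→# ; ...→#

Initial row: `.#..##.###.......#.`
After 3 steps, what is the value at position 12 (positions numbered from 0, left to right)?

#..#.......######..
..#..######.......#
##..#.......######.
position 12 holds #

#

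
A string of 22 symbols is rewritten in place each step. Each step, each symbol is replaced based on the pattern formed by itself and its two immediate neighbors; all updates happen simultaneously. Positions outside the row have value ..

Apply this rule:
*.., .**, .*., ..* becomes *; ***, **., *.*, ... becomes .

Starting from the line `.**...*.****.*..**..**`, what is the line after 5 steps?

**.*.**.*....****.***.
*..*.*..**..**....*..*
****.****.***.*..*****
*....*....*...****....
**..***..***.**...*...

**..***..***.**...*...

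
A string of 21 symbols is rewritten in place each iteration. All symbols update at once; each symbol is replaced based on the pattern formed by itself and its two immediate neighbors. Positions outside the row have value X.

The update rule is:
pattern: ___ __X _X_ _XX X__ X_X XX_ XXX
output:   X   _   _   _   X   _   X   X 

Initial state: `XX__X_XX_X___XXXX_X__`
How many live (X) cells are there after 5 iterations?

iteration 1: XXX____X__XX__XXX__X_
iteration 2: XXXXXX__X__XX__XXX___
iteration 3: XXXXXXX__X__XX__XXXX_
iteration 4: XXXXXXXX__X__XX__XXX_
iteration 5: XXXXXXXXX__X__XX__XX_
count of X: 14

14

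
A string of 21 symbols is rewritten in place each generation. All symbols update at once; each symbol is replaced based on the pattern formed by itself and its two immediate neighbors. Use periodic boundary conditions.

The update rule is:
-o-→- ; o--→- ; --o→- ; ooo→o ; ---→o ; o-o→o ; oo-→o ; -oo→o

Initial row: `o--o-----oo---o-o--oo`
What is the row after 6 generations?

o----ooo-oo-o--o---oo
o-oo-ooooooo-----o-oo
oooooooooooo-ooo--ooo
oooooooooooooooo--ooo
oooooooooooooooo--ooo  (fixed point — unchanged through generation 6)

oooooooooooooooo--ooo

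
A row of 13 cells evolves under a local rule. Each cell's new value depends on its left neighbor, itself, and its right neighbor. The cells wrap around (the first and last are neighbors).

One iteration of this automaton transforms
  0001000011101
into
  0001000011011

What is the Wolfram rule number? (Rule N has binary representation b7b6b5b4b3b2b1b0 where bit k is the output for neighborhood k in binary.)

172

position 9: 111 → 1  (bit 7 = 1)
position 10: 110 → 0  (bit 6 = 0)
position 11: 101 → 1  (bit 5 = 1)
position 0: 100 → 0  (bit 4 = 0)
position 8: 011 → 1  (bit 3 = 1)
position 3: 010 → 1  (bit 2 = 1)
position 2: 001 → 0  (bit 1 = 0)
position 1: 000 → 0  (bit 0 = 0)
bits b7..b0 = 10101100 = 172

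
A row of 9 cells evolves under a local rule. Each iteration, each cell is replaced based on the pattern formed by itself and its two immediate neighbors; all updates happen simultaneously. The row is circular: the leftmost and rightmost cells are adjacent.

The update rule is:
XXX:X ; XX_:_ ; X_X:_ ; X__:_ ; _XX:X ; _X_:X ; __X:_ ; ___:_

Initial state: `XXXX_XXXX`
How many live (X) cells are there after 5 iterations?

XXX__XXXX
XX___XXXX
X____XXXX
_____XXXX
_____XXX_
count of X: 3

3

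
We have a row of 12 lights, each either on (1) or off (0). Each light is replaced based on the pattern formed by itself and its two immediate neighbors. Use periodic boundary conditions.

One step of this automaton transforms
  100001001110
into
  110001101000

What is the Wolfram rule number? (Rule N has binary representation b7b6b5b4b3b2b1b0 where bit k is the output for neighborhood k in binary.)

position 9: 111 → 0  (bit 7 = 0)
position 10: 110 → 0  (bit 6 = 0)
position 11: 101 → 0  (bit 5 = 0)
position 1: 100 → 1  (bit 4 = 1)
position 8: 011 → 1  (bit 3 = 1)
position 0: 010 → 1  (bit 2 = 1)
position 4: 001 → 0  (bit 1 = 0)
position 2: 000 → 0  (bit 0 = 0)
bits b7..b0 = 00011100 = 28

28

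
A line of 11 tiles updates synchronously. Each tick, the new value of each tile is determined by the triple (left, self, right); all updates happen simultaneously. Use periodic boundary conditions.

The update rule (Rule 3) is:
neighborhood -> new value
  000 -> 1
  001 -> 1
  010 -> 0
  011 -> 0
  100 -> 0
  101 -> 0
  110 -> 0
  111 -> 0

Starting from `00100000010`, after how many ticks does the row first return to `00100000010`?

22

tick 1: 11001111100
tick 2: 00010000001
tick 3: 01100111110
tick 4: 10001000000
tick 5: 00110011111
tick 6: 01000100000
tick 7: 10011001111
tick 8: 00100010000
tick 9: 11001100111
tick 10: 00010001000
tick 11: 11100110011
tick 12: 00001000100
tick 13: 11110011001
tick 14: 00000100010
tick 15: 11111001100
tick 16: 00000010001
tick 17: 01111100110
tick 18: 10000001000
tick 19: 00111110011
tick 20: 01000000100
tick 21: 10011111001
tick 22: 00100000010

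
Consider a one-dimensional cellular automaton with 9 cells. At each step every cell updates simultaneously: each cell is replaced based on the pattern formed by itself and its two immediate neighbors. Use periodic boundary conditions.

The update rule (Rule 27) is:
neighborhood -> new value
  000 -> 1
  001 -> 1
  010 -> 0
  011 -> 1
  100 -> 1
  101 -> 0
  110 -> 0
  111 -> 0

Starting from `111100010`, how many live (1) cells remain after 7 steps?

4

step 1: 100011100
step 2: 011110011
step 3: 010001110
step 4: 101111001
step 5: 001000111
step 6: 110111100
step 7: 100100011
count of 1: 4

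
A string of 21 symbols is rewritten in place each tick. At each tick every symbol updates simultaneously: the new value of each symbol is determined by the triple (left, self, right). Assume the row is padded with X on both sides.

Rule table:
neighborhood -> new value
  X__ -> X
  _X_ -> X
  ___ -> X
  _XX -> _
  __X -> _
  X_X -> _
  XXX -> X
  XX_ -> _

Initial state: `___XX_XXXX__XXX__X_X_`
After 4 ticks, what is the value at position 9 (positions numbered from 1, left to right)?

tick 1: XX_____XX_X__X_X_X_X_
tick 2: X_XXXX____XX_X_X_X_X_
tick 3: ___XX_XXX____X_X_X_X_
tick 4: XX_____X_XXX_X_X_X_X_
position 9 holds _

_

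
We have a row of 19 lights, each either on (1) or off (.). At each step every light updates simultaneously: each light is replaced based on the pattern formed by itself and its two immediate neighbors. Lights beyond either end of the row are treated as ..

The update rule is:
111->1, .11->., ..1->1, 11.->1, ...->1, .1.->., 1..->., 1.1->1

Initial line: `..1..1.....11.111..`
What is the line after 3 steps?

11..1..1111.11.11.1
.1.1..1.1111.11.11.
1.1..1.1.1111.11.1.

1.1..1.1.1111.11.1.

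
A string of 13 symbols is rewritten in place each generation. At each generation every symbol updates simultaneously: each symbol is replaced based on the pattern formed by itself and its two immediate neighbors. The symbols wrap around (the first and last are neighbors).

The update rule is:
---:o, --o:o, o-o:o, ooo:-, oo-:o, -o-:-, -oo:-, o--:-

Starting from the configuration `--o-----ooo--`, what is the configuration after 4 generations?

oo--oooo--o-o
-o-o---o-o-o-
o-o--oo-o-o--
-o--o-oo-o--o

-o--o-oo-o--o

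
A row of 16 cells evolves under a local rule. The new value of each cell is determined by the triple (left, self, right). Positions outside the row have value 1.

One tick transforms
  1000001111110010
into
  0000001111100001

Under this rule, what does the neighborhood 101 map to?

At position 15 the neighborhood is 101; the next row has 1 there.

1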